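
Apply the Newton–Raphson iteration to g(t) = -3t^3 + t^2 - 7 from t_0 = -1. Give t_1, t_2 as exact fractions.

g'(t) = -9t^2 + 2t.
g(-1) = -3, g'(-1) = -11, so t_1 = (-1) - (-3)/(-11) = -14/11.
g(-14/11) = 1071/1331, g'(-14/11) = -2072/121, so t_2 = (-14/11) - (1071/1331)/(-2072/121) = -3991/3256.

t_1 = -14/11, t_2 = -3991/3256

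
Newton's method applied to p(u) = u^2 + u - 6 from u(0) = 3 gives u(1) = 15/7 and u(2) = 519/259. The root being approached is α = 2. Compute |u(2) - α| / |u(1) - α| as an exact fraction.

u(1) - α = 15/7 - 2 = 1/7, so |u(1) - α| = 1/7.
u(2) - α = 519/259 - 2 = 1/259, so |u(2) - α| = 1/259.
Ratio = (1/259) / (1/7) = 1/37.

1/37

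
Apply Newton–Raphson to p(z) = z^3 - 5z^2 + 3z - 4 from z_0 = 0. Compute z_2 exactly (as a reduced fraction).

4/135

p'(z) = 3z^2 - 10z + 3.
p(0) = -4, p'(0) = 3, so z_1 = 0 - (-4)/3 = 4/3.
p(4/3) = -176/27, p'(4/3) = -5, so z_2 = (4/3) - (-176/27)/(-5) = 4/135.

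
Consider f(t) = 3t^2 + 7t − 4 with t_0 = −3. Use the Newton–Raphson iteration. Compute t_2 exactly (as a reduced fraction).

−3367/1199

f'(t) = 6t + 7.
f(−3) = 2, f'(−3) = −11, so t_1 = (−3) − 2/(−11) = −31/11.
f(−31/11) = 12/121, f'(−31/11) = −109/11, so t_2 = (−31/11) − (12/121)/(−109/11) = −3367/1199.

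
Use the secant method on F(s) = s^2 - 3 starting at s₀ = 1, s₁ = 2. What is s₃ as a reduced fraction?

19/11

F(1) = -2, F(2) = 1. s₂ = 2 - 1·(2 - 1)/(1 - (-2)) = 5/3.
F(2) = 1, F(5/3) = -2/9. s₃ = (5/3) - (-2/9)·((5/3) - 2)/((-2/9) - 1) = 19/11.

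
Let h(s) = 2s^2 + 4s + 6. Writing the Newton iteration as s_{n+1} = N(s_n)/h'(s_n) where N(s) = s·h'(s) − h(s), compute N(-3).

12

h'(s) = 4s + 4.
N(s) = s·h'(s) − h(s) = s·(4s + 4) − (2s^2 + 4s + 6) = 2s^2 − 6.
N(-3) = 12.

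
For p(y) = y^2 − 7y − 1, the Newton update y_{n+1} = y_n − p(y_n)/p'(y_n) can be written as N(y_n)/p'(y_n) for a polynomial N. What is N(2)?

5

p'(y) = 2y − 7.
N(y) = y·p'(y) − p(y) = y·(2y − 7) − (y^2 − 7y − 1) = y^2 + 1.
N(2) = 5.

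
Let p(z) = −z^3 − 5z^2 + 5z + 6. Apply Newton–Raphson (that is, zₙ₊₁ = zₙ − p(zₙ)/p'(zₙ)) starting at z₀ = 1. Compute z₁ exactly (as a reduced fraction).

13/8

p'(z) = −3z^2 − 10z + 5.
p(1) = 5, p'(1) = −8, so z₁ = 1 − 5/(−8) = 13/8.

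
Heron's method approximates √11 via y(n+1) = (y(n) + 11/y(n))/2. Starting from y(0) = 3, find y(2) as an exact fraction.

y(1) = (3 + 11/3)/2 = 10/3.
y(2) = (10/3 + 11/(10/3))/2 = 199/60.

199/60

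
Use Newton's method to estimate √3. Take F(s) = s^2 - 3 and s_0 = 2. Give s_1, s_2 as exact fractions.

F'(s) = 2s.
F(2) = 1, F'(2) = 4, so s_1 = 2 - 1/4 = 7/4.
F(7/4) = 1/16, F'(7/4) = 7/2, so s_2 = (7/4) - (1/16)/(7/2) = 97/56.

s_1 = 7/4, s_2 = 97/56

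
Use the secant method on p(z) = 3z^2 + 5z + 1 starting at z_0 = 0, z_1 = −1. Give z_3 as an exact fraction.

p(0) = 1, p(−1) = −1. z_2 = (−1) − (−1)·((−1) − 0)/((−1) − 1) = −1/2.
p(−1) = −1, p(−1/2) = −3/4. z_3 = (−1/2) − (−3/4)·((−1/2) − (−1))/((−3/4) − (−1)) = 1.

1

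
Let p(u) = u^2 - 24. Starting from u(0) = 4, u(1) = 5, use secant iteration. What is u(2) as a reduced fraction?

p(4) = -8, p(5) = 1. u(2) = 5 - 1·(5 - 4)/(1 - (-8)) = 44/9.

44/9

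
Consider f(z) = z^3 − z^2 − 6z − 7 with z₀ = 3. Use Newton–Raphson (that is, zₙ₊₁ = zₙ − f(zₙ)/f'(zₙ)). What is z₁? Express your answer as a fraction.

f'(z) = 3z^2 − 2z − 6.
f(3) = −7, f'(3) = 15, so z₁ = 3 − (−7)/15 = 52/15.

52/15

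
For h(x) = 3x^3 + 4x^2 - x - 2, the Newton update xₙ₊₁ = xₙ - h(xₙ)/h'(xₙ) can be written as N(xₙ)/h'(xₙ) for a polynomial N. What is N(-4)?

h'(x) = 9x^2 + 8x - 1.
N(x) = x·h'(x) - h(x) = x·(9x^2 + 8x - 1) - (3x^3 + 4x^2 - x - 2) = 6x^3 + 4x^2 + 2.
N(-4) = -318.

-318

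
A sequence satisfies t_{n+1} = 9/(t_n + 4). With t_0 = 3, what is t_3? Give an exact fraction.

t_1 = 9/(3 + 4) = 9/7.
t_2 = 9/(9/7 + 4) = 63/37.
t_3 = 9/(63/37 + 4) = 333/211.

333/211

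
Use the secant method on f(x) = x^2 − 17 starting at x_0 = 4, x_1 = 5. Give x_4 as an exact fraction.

f(4) = −1, f(5) = 8. x_2 = 5 − 8·(5 − 4)/(8 − (−1)) = 37/9.
f(5) = 8, f(37/9) = −8/81. x_3 = (37/9) − (−8/81)·((37/9) − 5)/((−8/81) − 8) = 169/41.
f(37/9) = −8/81, f(169/41) = −16/1681. x_4 = (169/41) − (−16/1681)·((169/41) − (37/9))/((−16/1681) − (−8/81)) = 6263/1519.

6263/1519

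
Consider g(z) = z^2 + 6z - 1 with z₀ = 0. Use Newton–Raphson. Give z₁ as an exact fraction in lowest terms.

g'(z) = 2z + 6.
g(0) = -1, g'(0) = 6, so z₁ = 0 - (-1)/6 = 1/6.

1/6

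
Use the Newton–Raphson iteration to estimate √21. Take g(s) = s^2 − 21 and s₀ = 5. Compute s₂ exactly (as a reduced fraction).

527/115

g'(s) = 2s.
g(5) = 4, g'(5) = 10, so s₁ = 5 − 4/10 = 23/5.
g(23/5) = 4/25, g'(23/5) = 46/5, so s₂ = (23/5) − (4/25)/(46/5) = 527/115.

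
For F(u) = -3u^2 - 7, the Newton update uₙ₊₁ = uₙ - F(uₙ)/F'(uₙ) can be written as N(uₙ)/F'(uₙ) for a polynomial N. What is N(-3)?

-20

F'(u) = -6u.
N(u) = u·F'(u) - F(u) = u·(-6u) - (-3u^2 - 7) = -3u^2 + 7.
N(-3) = -20.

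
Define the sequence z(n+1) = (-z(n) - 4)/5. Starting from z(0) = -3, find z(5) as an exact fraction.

z(1) = (-(-3) - 4)/5 = -1/5.
z(2) = (-(-1/5) - 4)/5 = -19/25.
z(3) = (-(-19/25) - 4)/5 = -81/125.
z(4) = (-(-81/125) - 4)/5 = -419/625.
z(5) = (-(-419/625) - 4)/5 = -2081/3125.

-2081/3125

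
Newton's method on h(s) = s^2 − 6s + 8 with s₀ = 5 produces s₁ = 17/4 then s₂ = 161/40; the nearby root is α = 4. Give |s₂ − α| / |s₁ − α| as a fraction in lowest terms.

s₁ − α = 17/4 − 4 = 1/4, so |s₁ − α| = 1/4.
s₂ − α = 161/40 − 4 = 1/40, so |s₂ − α| = 1/40.
Ratio = (1/40) / (1/4) = 1/10.

1/10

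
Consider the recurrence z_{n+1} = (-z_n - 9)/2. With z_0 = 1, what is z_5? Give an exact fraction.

z_1 = (-1 - 9)/2 = -5.
z_2 = (-(-5) - 9)/2 = -2.
z_3 = (-(-2) - 9)/2 = -7/2.
z_4 = (-(-7/2) - 9)/2 = -11/4.
z_5 = (-(-11/4) - 9)/2 = -25/8.

-25/8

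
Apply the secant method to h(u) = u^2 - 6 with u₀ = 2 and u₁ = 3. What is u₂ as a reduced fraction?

12/5

h(2) = -2, h(3) = 3. u₂ = 3 - 3·(3 - 2)/(3 - (-2)) = 12/5.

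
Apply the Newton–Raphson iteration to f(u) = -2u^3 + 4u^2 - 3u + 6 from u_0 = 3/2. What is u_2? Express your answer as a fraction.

f'(u) = -6u^2 + 8u - 3.
f(3/2) = 15/4, f'(3/2) = -9/2, so u_1 = (3/2) - (15/4)/(-9/2) = 7/3.
f(7/3) = -125/27, f'(7/3) = -17, so u_2 = (7/3) - (-125/27)/(-17) = 946/459.

946/459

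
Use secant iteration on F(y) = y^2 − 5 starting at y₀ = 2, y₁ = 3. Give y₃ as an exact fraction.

29/13

F(2) = −1, F(3) = 4. y₂ = 3 − 4·(3 − 2)/(4 − (−1)) = 11/5.
F(3) = 4, F(11/5) = −4/25. y₃ = (11/5) − (−4/25)·((11/5) − 3)/((−4/25) − 4) = 29/13.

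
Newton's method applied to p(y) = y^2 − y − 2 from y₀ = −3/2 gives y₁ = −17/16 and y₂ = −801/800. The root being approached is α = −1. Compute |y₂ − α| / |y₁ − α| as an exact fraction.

1/50

y₁ − α = −17/16 − (−1) = −17/16 + 1 = −1/16, so |y₁ − α| = 1/16.
y₂ − α = −801/800 − (−1) = −801/800 + 1 = −1/800, so |y₂ − α| = 1/800.
Ratio = (1/800) / (1/16) = 1/50.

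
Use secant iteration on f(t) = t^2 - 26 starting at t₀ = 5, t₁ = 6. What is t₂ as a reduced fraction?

56/11

f(5) = -1, f(6) = 10. t₂ = 6 - 10·(6 - 5)/(10 - (-1)) = 56/11.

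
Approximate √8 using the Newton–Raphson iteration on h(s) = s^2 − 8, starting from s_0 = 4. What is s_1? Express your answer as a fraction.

h'(s) = 2s.
h(4) = 8, h'(4) = 8, so s_1 = 4 − 8/8 = 3.

3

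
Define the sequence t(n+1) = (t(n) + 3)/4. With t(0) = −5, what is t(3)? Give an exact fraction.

29/32

t(1) = ((−5) + 3)/4 = −1/2.
t(2) = ((−1/2) + 3)/4 = 5/8.
t(3) = ((5/8) + 3)/4 = 29/32.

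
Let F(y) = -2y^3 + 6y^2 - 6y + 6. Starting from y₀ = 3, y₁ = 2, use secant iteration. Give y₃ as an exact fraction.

387/169

F(3) = -12, F(2) = 2. y₂ = 2 - 2·(2 - 3)/(2 - (-12)) = 15/7.
F(2) = 2, F(15/7) = 348/343. y₃ = (15/7) - (348/343)·((15/7) - 2)/((348/343) - 2) = 387/169.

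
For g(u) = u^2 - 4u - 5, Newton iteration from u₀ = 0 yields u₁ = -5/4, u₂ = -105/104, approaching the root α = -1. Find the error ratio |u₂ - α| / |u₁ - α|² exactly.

2/13

u₁ - α = -5/4 - (-1) = -5/4 + 1 = -1/4, so |u₁ - α| = 1/4.
u₂ - α = -105/104 - (-1) = -105/104 + 1 = -1/104, so |u₂ - α| = 1/104.
|u₁ - α|² = 1/16.
Ratio = (1/104) / (1/16) = 2/13.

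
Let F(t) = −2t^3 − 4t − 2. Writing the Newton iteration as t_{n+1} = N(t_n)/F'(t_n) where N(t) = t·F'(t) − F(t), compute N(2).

−30

F'(t) = −6t^2 − 4.
N(t) = t·F'(t) − F(t) = t·(−6t^2 − 4) − (−2t^3 − 4t − 2) = −4t^3 + 2.
N(2) = −30.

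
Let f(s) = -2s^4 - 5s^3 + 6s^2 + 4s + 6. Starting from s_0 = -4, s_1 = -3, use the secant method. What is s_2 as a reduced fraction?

f(-4) = -106, f(-3) = 21. s_2 = (-3) - 21·((-3) - (-4))/(21 - (-106)) = -402/127.

-402/127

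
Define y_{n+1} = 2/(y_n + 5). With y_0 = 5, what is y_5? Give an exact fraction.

188/505

y_1 = 2/(5 + 5) = 1/5.
y_2 = 2/(1/5 + 5) = 5/13.
y_3 = 2/(5/13 + 5) = 13/35.
y_4 = 2/(13/35 + 5) = 35/94.
y_5 = 2/(35/94 + 5) = 188/505.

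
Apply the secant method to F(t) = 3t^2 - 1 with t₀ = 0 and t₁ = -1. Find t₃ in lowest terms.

F(0) = -1, F(-1) = 2. t₂ = (-1) - 2·((-1) - 0)/(2 - (-1)) = -1/3.
F(-1) = 2, F(-1/3) = -2/3. t₃ = (-1/3) - (-2/3)·((-1/3) - (-1))/((-2/3) - 2) = -1/2.

-1/2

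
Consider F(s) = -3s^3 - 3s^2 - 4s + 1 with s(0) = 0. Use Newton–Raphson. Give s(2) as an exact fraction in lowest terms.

41/194

F'(s) = -9s^2 - 6s - 4.
F(0) = 1, F'(0) = -4, so s(1) = 0 - 1/(-4) = 1/4.
F(1/4) = -15/64, F'(1/4) = -97/16, so s(2) = (1/4) - (-15/64)/(-97/16) = 41/194.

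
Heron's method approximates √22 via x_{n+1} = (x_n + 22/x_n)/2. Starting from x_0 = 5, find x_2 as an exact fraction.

x_1 = (5 + 22/5)/2 = 47/10.
x_2 = (47/10 + 22/(47/10))/2 = 4409/940.

4409/940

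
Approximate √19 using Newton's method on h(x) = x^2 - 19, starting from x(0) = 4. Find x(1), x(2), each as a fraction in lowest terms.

x(1) = 35/8, x(2) = 2441/560

h'(x) = 2x.
h(4) = -3, h'(4) = 8, so x(1) = 4 - (-3)/8 = 35/8.
h(35/8) = 9/64, h'(35/8) = 35/4, so x(2) = (35/8) - (9/64)/(35/4) = 2441/560.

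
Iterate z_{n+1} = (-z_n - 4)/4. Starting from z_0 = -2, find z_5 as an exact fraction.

-409/512

z_1 = (-(-2) - 4)/4 = -1/2.
z_2 = (-(-1/2) - 4)/4 = -7/8.
z_3 = (-(-7/8) - 4)/4 = -25/32.
z_4 = (-(-25/32) - 4)/4 = -103/128.
z_5 = (-(-103/128) - 4)/4 = -409/512.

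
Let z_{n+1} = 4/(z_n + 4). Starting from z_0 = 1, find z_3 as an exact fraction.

z_1 = 4/(1 + 4) = 4/5.
z_2 = 4/(4/5 + 4) = 5/6.
z_3 = 4/(5/6 + 4) = 24/29.

24/29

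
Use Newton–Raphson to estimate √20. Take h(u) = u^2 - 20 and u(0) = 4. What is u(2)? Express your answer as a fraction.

h'(u) = 2u.
h(4) = -4, h'(4) = 8, so u(1) = 4 - (-4)/8 = 9/2.
h(9/2) = 1/4, h'(9/2) = 9, so u(2) = (9/2) - (1/4)/9 = 161/36.

161/36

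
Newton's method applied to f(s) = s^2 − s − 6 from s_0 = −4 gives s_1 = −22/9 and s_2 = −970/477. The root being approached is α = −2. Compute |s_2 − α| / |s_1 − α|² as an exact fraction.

s_1 − α = −22/9 − (−2) = −22/9 + 2 = −4/9, so |s_1 − α| = 4/9.
s_2 − α = −970/477 − (−2) = −970/477 + 2 = −16/477, so |s_2 − α| = 16/477.
|s_1 − α|² = 16/81.
Ratio = (16/477) / (16/81) = 9/53.

9/53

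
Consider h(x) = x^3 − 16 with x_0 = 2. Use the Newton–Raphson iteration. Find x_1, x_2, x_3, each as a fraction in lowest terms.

h'(x) = 3x^2.
h(2) = −8, h'(2) = 12, so x_1 = 2 − (−8)/12 = 8/3.
h(8/3) = 80/27, h'(8/3) = 64/3, so x_2 = (8/3) − (80/27)/(64/3) = 91/36.
h(91/36) = 7075/46656, h'(91/36) = 8281/432, so x_3 = (91/36) − (7075/46656)/(8281/432) = 1126819/447174.

x_1 = 8/3, x_2 = 91/36, x_3 = 1126819/447174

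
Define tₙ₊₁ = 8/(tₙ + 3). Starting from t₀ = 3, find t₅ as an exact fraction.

t₁ = 8/(3 + 3) = 4/3.
t₂ = 8/(4/3 + 3) = 24/13.
t₃ = 8/(24/13 + 3) = 104/63.
t₄ = 8/(104/63 + 3) = 504/293.
t₅ = 8/(504/293 + 3) = 2344/1383.

2344/1383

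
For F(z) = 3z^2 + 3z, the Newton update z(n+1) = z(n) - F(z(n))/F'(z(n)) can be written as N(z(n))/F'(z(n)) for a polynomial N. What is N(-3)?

27

F'(z) = 6z + 3.
N(z) = z·F'(z) - F(z) = z·(6z + 3) - (3z^2 + 3z) = 3z^2.
N(-3) = 27.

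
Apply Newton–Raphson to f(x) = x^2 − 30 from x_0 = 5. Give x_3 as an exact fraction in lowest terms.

f'(x) = 2x.
f(5) = −5, f'(5) = 10, so x_1 = 5 − (−5)/10 = 11/2.
f(11/2) = 1/4, f'(11/2) = 11, so x_2 = (11/2) − (1/4)/11 = 241/44.
f(241/44) = 1/1936, f'(241/44) = 241/22, so x_3 = (241/44) − (1/1936)/(241/22) = 116161/21208.

116161/21208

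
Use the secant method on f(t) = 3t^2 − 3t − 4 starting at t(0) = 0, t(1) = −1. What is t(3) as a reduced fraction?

f(0) = −4, f(−1) = 2. t(2) = (−1) − 2·((−1) − 0)/(2 − (−4)) = −2/3.
f(−1) = 2, f(−2/3) = −2/3. t(3) = (−2/3) − (−2/3)·((−2/3) − (−1))/((−2/3) − 2) = −3/4.

−3/4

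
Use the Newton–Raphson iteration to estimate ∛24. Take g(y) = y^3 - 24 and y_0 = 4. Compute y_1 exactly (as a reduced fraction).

g'(y) = 3y^2.
g(4) = 40, g'(4) = 48, so y_1 = 4 - 40/48 = 19/6.

19/6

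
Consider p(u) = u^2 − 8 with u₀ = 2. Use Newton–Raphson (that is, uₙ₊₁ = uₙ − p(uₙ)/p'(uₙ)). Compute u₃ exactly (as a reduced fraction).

577/204

p'(u) = 2u.
p(2) = −4, p'(2) = 4, so u₁ = 2 − (−4)/4 = 3.
p(3) = 1, p'(3) = 6, so u₂ = 3 − 1/6 = 17/6.
p(17/6) = 1/36, p'(17/6) = 17/3, so u₃ = (17/6) − (1/36)/(17/3) = 577/204.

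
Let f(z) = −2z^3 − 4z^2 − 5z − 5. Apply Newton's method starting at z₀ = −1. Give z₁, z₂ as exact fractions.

z₁ = −5/3, z₂ = −67/45

f'(z) = −6z^2 − 8z − 5.
f(−1) = −2, f'(−1) = −3, so z₁ = (−1) − (−2)/(−3) = −5/3.
f(−5/3) = 40/27, f'(−5/3) = −25/3, so z₂ = (−5/3) − (40/27)/(−25/3) = −67/45.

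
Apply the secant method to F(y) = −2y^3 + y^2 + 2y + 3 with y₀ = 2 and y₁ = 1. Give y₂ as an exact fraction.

13/9

F(2) = −5, F(1) = 4. y₂ = 1 − 4·(1 − 2)/(4 − (−5)) = 13/9.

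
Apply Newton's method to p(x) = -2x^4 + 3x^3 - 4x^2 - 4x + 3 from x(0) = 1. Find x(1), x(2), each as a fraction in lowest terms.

p'(x) = -8x^3 + 9x^2 - 8x - 4.
p(1) = -4, p'(1) = -11, so x(1) = 1 - (-4)/(-11) = 7/11.
p(7/11) = -10544/14641, p'(7/11) = -9993/1331, so x(2) = (7/11) - (-10544/14641)/(-9993/1331) = 59407/109923.

x(1) = 7/11, x(2) = 59407/109923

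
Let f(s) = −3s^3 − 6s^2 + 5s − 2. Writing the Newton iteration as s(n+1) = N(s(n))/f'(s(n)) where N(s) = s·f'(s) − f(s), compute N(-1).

2

f'(s) = −9s^2 − 12s + 5.
N(s) = s·f'(s) − f(s) = s·(−9s^2 − 12s + 5) − (−3s^3 − 6s^2 + 5s − 2) = −6s^3 − 6s^2 + 2.
N(-1) = 2.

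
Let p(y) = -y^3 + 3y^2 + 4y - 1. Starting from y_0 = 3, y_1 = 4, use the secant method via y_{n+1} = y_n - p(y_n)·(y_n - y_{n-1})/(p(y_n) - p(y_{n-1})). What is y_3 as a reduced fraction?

10948/2773

p(3) = 11, p(4) = -1. y_2 = 4 - (-1)·(4 - 3)/((-1) - 11) = 47/12.
p(4) = -1, p(47/12) = 1045/1728. y_3 = (47/12) - (1045/1728)·((47/12) - 4)/((1045/1728) - (-1)) = 10948/2773.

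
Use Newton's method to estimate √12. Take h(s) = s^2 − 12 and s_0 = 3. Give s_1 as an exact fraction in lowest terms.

7/2

h'(s) = 2s.
h(3) = −3, h'(3) = 6, so s_1 = 3 − (−3)/6 = 7/2.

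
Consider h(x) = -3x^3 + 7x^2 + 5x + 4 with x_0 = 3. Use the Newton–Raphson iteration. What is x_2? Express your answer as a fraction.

2094318/691441

h'(x) = -9x^2 + 14x + 5.
h(3) = 1, h'(3) = -34, so x_1 = 3 - 1/(-34) = 103/34.
h(103/34) = -683/39304, h'(103/34) = -40673/1156, so x_2 = (103/34) - (-683/39304)/(-40673/1156) = 2094318/691441.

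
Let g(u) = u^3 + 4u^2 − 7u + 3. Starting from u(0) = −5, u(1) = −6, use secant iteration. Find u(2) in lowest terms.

−213/40

g(−5) = 13, g(−6) = −27. u(2) = (−6) − (−27)·((−6) − (−5))/((−27) − 13) = −213/40.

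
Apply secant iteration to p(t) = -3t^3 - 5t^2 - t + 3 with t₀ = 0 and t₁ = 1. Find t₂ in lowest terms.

1/3

p(0) = 3, p(1) = -6. t₂ = 1 - (-6)·(1 - 0)/((-6) - 3) = 1/3.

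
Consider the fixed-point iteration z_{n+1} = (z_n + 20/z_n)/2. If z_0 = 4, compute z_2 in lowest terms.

z_1 = (4 + 20/4)/2 = 9/2.
z_2 = (9/2 + 20/(9/2))/2 = 161/36.

161/36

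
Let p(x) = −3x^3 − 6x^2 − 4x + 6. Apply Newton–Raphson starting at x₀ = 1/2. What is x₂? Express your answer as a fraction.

1241682/1901641

p'(x) = −9x^2 − 12x − 4.
p(1/2) = 17/8, p'(1/2) = −49/4, so x₁ = (1/2) − (17/8)/(−49/4) = 33/49.
p(33/49) = −39015/117649, p'(33/49) = −38809/2401, so x₂ = (33/49) − (−39015/117649)/(−38809/2401) = 1241682/1901641.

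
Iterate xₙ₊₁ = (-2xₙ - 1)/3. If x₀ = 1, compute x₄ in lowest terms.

x₁ = (-2·1 - 1)/3 = -1.
x₂ = (-2·(-1) - 1)/3 = 1/3.
x₃ = (-2·(1/3) - 1)/3 = -5/9.
x₄ = (-2·(-5/9) - 1)/3 = 1/27.

1/27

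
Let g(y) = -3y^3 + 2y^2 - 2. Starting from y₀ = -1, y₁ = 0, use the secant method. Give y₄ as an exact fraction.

-44350/87067

g(-1) = 3, g(0) = -2. y₂ = 0 - (-2)·(0 - (-1))/((-2) - 3) = -2/5.
g(0) = -2, g(-2/5) = -186/125. y₃ = (-2/5) - (-186/125)·((-2/5) - 0)/((-186/125) - (-2)) = -25/16.
g(-2/5) = -186/125, g(-25/16) = 58683/4096. y₄ = (-25/16) - (58683/4096)·((-25/16) - (-2/5))/((58683/4096) - (-186/125)) = -44350/87067.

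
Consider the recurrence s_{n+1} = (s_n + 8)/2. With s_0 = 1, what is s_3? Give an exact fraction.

s_1 = (1 + 8)/2 = 9/2.
s_2 = ((9/2) + 8)/2 = 25/4.
s_3 = ((25/4) + 8)/2 = 57/8.

57/8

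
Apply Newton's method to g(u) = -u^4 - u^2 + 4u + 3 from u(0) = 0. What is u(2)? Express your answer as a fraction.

g'(u) = -4u^3 - 2u + 4.
g(0) = 3, g'(0) = 4, so u(1) = 0 - 3/4 = -3/4.
g(-3/4) = -225/256, g'(-3/4) = 115/16, so u(2) = (-3/4) - (-225/256)/(115/16) = -231/368.

-231/368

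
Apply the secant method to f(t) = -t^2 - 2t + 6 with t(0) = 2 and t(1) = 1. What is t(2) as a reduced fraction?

f(2) = -2, f(1) = 3. t(2) = 1 - 3·(1 - 2)/(3 - (-2)) = 8/5.

8/5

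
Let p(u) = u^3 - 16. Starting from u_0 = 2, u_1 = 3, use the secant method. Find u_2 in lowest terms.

p(2) = -8, p(3) = 11. u_2 = 3 - 11·(3 - 2)/(11 - (-8)) = 46/19.

46/19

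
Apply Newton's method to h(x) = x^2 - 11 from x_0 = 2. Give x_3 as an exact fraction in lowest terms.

h'(x) = 2x.
h(2) = -7, h'(2) = 4, so x_1 = 2 - (-7)/4 = 15/4.
h(15/4) = 49/16, h'(15/4) = 15/2, so x_2 = (15/4) - (49/16)/(15/2) = 401/120.
h(401/120) = 2401/14400, h'(401/120) = 401/60, so x_3 = (401/120) - (2401/14400)/(401/60) = 319201/96240.

319201/96240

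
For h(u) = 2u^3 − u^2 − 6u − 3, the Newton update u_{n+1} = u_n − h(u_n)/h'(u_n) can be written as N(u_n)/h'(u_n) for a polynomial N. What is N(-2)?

h'(u) = 6u^2 − 2u − 6.
N(u) = u·h'(u) − h(u) = u·(6u^2 − 2u − 6) − (2u^3 − u^2 − 6u − 3) = 4u^3 − u^2 + 3.
N(-2) = −33.

−33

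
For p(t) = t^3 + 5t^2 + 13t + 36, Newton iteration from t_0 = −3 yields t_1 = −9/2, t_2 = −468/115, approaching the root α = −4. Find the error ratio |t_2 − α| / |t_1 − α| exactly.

t_1 − α = −9/2 − (−4) = −9/2 + 4 = −1/2, so |t_1 − α| = 1/2.
t_2 − α = −468/115 − (−4) = −468/115 + 4 = −8/115, so |t_2 − α| = 8/115.
Ratio = (8/115) / (1/2) = 16/115.

16/115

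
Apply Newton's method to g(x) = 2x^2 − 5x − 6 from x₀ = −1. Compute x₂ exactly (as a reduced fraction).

−614/693

g'(x) = 4x − 5.
g(−1) = 1, g'(−1) = −9, so x₁ = (−1) − 1/(−9) = −8/9.
g(−8/9) = 2/81, g'(−8/9) = −77/9, so x₂ = (−8/9) − (2/81)/(−77/9) = −614/693.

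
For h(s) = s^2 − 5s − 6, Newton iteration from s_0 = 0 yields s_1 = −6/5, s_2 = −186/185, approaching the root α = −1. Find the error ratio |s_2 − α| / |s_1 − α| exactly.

1/37

s_1 − α = −6/5 − (−1) = −6/5 + 1 = −1/5, so |s_1 − α| = 1/5.
s_2 − α = −186/185 − (−1) = −186/185 + 1 = −1/185, so |s_2 − α| = 1/185.
Ratio = (1/185) / (1/5) = 1/37.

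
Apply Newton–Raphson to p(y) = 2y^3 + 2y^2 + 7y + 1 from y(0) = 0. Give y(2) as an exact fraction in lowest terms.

-111/749

p'(y) = 6y^2 + 4y + 7.
p(0) = 1, p'(0) = 7, so y(1) = 0 - 1/7 = -1/7.
p(-1/7) = 12/343, p'(-1/7) = 321/49, so y(2) = (-1/7) - (12/343)/(321/49) = -111/749.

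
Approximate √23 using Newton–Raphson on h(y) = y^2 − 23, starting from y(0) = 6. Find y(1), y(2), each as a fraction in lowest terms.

y(1) = 59/12, y(2) = 6793/1416

h'(y) = 2y.
h(6) = 13, h'(6) = 12, so y(1) = 6 − 13/12 = 59/12.
h(59/12) = 169/144, h'(59/12) = 59/6, so y(2) = (59/12) − (169/144)/(59/6) = 6793/1416.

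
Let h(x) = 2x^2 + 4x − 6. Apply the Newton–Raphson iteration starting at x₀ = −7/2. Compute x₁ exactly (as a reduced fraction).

−61/20

h'(x) = 4x + 4.
h(−7/2) = 9/2, h'(−7/2) = −10, so x₁ = (−7/2) − (9/2)/(−10) = −61/20.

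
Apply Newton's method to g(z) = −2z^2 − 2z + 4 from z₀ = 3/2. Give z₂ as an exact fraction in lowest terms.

g'(z) = −4z − 2.
g(3/2) = −7/2, g'(3/2) = −8, so z₁ = (3/2) − (−7/2)/(−8) = 17/16.
g(17/16) = −49/128, g'(17/16) = −25/4, so z₂ = (17/16) − (−49/128)/(−25/4) = 801/800.

801/800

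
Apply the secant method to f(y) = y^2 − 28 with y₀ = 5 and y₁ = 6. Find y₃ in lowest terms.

f(5) = −3, f(6) = 8. y₂ = 6 − 8·(6 − 5)/(8 − (−3)) = 58/11.
f(6) = 8, f(58/11) = −24/121. y₃ = (58/11) − (−24/121)·((58/11) − 6)/((−24/121) − 8) = 164/31.

164/31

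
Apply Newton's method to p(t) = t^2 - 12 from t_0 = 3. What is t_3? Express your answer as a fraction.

p'(t) = 2t.
p(3) = -3, p'(3) = 6, so t_1 = 3 - (-3)/6 = 7/2.
p(7/2) = 1/4, p'(7/2) = 7, so t_2 = (7/2) - (1/4)/7 = 97/28.
p(97/28) = 1/784, p'(97/28) = 97/14, so t_3 = (97/28) - (1/784)/(97/14) = 18817/5432.

18817/5432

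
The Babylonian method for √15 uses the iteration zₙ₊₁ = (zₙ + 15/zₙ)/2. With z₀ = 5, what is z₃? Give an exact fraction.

1921/496

z₁ = (5 + 15/5)/2 = 4.
z₂ = (4 + 15/4)/2 = 31/8.
z₃ = (31/8 + 15/(31/8))/2 = 1921/496.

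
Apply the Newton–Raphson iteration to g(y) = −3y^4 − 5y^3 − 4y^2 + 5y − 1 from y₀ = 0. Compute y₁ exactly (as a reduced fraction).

g'(y) = −12y^3 − 15y^2 − 8y + 5.
g(0) = −1, g'(0) = 5, so y₁ = 0 − (−1)/5 = 1/5.

1/5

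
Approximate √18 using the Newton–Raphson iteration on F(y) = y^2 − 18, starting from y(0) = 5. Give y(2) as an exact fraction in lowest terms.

F'(y) = 2y.
F(5) = 7, F'(5) = 10, so y(1) = 5 − 7/10 = 43/10.
F(43/10) = 49/100, F'(43/10) = 43/5, so y(2) = (43/10) − (49/100)/(43/5) = 3649/860.

3649/860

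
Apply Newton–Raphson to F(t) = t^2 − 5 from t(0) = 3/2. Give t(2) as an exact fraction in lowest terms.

F'(t) = 2t.
F(3/2) = −11/4, F'(3/2) = 3, so t(1) = (3/2) − (−11/4)/3 = 29/12.
F(29/12) = 121/144, F'(29/12) = 29/6, so t(2) = (29/12) − (121/144)/(29/6) = 1561/696.

1561/696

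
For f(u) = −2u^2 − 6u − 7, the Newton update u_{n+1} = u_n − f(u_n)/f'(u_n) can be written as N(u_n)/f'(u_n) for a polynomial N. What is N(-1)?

5

f'(u) = −4u − 6.
N(u) = u·f'(u) − f(u) = u·(−4u − 6) − (−2u^2 − 6u − 7) = −2u^2 + 7.
N(-1) = 5.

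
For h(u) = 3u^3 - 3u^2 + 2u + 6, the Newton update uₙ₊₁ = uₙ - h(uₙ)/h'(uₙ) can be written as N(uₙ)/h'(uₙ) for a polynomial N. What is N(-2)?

-66

h'(u) = 9u^2 - 6u + 2.
N(u) = u·h'(u) - h(u) = u·(9u^2 - 6u + 2) - (3u^3 - 3u^2 + 2u + 6) = 6u^3 - 3u^2 - 6.
N(-2) = -66.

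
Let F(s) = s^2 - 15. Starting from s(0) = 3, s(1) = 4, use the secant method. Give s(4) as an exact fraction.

1921/496

F(3) = -6, F(4) = 1. s(2) = 4 - 1·(4 - 3)/(1 - (-6)) = 27/7.
F(4) = 1, F(27/7) = -6/49. s(3) = (27/7) - (-6/49)·((27/7) - 4)/((-6/49) - 1) = 213/55.
F(27/7) = -6/49, F(213/55) = -6/3025. s(4) = (213/55) - (-6/3025)·((213/55) - (27/7))/((-6/3025) - (-6/49)) = 1921/496.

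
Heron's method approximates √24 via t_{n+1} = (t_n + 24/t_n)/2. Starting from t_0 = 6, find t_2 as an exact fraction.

t_1 = (6 + 24/6)/2 = 5.
t_2 = (5 + 24/5)/2 = 49/10.

49/10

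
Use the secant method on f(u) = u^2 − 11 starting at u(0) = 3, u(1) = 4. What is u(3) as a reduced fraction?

f(3) = −2, f(4) = 5. u(2) = 4 − 5·(4 − 3)/(5 − (−2)) = 23/7.
f(4) = 5, f(23/7) = −10/49. u(3) = (23/7) − (−10/49)·((23/7) − 4)/((−10/49) − 5) = 169/51.

169/51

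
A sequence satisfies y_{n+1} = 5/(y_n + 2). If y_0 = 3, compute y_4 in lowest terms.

55/37

y_1 = 5/(3 + 2) = 1.
y_2 = 5/(1 + 2) = 5/3.
y_3 = 5/(5/3 + 2) = 15/11.
y_4 = 5/(15/11 + 2) = 55/37.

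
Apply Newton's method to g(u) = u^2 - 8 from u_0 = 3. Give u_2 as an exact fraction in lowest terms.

g'(u) = 2u.
g(3) = 1, g'(3) = 6, so u_1 = 3 - 1/6 = 17/6.
g(17/6) = 1/36, g'(17/6) = 17/3, so u_2 = (17/6) - (1/36)/(17/3) = 577/204.

577/204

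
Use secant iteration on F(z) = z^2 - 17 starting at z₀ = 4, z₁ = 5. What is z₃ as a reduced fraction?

F(4) = -1, F(5) = 8. z₂ = 5 - 8·(5 - 4)/(8 - (-1)) = 37/9.
F(5) = 8, F(37/9) = -8/81. z₃ = (37/9) - (-8/81)·((37/9) - 5)/((-8/81) - 8) = 169/41.

169/41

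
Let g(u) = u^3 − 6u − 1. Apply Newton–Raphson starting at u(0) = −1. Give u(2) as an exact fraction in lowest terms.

−29/153

g'(u) = 3u^2 − 6.
g(−1) = 4, g'(−1) = −3, so u(1) = (−1) − 4/(−3) = 1/3.
g(1/3) = −80/27, g'(1/3) = −17/3, so u(2) = (1/3) − (−80/27)/(−17/3) = −29/153.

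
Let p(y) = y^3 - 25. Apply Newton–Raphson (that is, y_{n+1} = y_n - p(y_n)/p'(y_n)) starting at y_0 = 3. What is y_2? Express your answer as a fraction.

1478153/505521

p'(y) = 3y^2.
p(3) = 2, p'(3) = 27, so y_1 = 3 - 2/27 = 79/27.
p(79/27) = 964/19683, p'(79/27) = 6241/243, so y_2 = (79/27) - (964/19683)/(6241/243) = 1478153/505521.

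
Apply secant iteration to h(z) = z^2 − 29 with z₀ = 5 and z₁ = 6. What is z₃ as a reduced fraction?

h(5) = −4, h(6) = 7. z₂ = 6 − 7·(6 − 5)/(7 − (−4)) = 59/11.
h(6) = 7, h(59/11) = −28/121. z₃ = (59/11) − (−28/121)·((59/11) − 6)/((−28/121) − 7) = 673/125.

673/125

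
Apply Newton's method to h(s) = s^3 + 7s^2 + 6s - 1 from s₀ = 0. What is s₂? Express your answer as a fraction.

h'(s) = 3s^2 + 14s + 6.
h(0) = -1, h'(0) = 6, so s₁ = 0 - (-1)/6 = 1/6.
h(1/6) = 43/216, h'(1/6) = 101/12, so s₂ = (1/6) - (43/216)/(101/12) = 130/909.

130/909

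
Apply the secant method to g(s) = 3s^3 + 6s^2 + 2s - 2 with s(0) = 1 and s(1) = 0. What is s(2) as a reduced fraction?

2/11

g(1) = 9, g(0) = -2. s(2) = 0 - (-2)·(0 - 1)/((-2) - 9) = 2/11.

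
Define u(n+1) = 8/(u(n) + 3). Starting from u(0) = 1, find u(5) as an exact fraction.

872/511

u(1) = 8/(1 + 3) = 2.
u(2) = 8/(2 + 3) = 8/5.
u(3) = 8/(8/5 + 3) = 40/23.
u(4) = 8/(40/23 + 3) = 184/109.
u(5) = 8/(184/109 + 3) = 872/511.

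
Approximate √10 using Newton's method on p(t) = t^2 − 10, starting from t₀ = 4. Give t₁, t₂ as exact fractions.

t₁ = 13/4, t₂ = 329/104

p'(t) = 2t.
p(4) = 6, p'(4) = 8, so t₁ = 4 − 6/8 = 13/4.
p(13/4) = 9/16, p'(13/4) = 13/2, so t₂ = (13/4) − (9/16)/(13/2) = 329/104.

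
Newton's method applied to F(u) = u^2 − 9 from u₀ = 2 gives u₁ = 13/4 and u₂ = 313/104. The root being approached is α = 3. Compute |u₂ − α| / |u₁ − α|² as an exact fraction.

2/13

u₁ − α = 13/4 − 3 = 1/4, so |u₁ − α| = 1/4.
u₂ − α = 313/104 − 3 = 1/104, so |u₂ − α| = 1/104.
|u₁ − α|² = 1/16.
Ratio = (1/104) / (1/16) = 2/13.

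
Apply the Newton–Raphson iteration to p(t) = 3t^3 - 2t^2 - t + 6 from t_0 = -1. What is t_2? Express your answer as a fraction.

-219/191

p'(t) = 9t^2 - 4t - 1.
p(-1) = 2, p'(-1) = 12, so t_1 = (-1) - 2/12 = -7/6.
p(-7/6) = -23/72, p'(-7/6) = 191/12, so t_2 = (-7/6) - (-23/72)/(191/12) = -219/191.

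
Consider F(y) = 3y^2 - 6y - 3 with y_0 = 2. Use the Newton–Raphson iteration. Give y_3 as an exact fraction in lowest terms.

985/408

F'(y) = 6y - 6.
F(2) = -3, F'(2) = 6, so y_1 = 2 - (-3)/6 = 5/2.
F(5/2) = 3/4, F'(5/2) = 9, so y_2 = (5/2) - (3/4)/9 = 29/12.
F(29/12) = 1/48, F'(29/12) = 17/2, so y_3 = (29/12) - (1/48)/(17/2) = 985/408.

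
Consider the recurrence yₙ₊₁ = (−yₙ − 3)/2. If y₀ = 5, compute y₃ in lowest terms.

−7/4

y₁ = (−5 − 3)/2 = −4.
y₂ = (−(−4) − 3)/2 = 1/2.
y₃ = (−(1/2) − 3)/2 = −7/4.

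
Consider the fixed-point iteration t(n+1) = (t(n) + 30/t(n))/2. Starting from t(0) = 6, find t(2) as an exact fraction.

t(1) = (6 + 30/6)/2 = 11/2.
t(2) = (11/2 + 30/(11/2))/2 = 241/44.

241/44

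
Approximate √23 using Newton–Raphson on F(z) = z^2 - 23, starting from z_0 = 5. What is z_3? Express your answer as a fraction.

F'(z) = 2z.
F(5) = 2, F'(5) = 10, so z_1 = 5 - 2/10 = 24/5.
F(24/5) = 1/25, F'(24/5) = 48/5, so z_2 = (24/5) - (1/25)/(48/5) = 1151/240.
F(1151/240) = 1/57600, F'(1151/240) = 1151/120, so z_3 = (1151/240) - (1/57600)/(1151/120) = 2649601/552480.

2649601/552480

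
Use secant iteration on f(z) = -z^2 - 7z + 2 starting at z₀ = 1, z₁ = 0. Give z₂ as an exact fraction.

f(1) = -6, f(0) = 2. z₂ = 0 - 2·(0 - 1)/(2 - (-6)) = 1/4.

1/4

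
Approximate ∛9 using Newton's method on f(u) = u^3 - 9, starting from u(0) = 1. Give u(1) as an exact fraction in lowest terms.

11/3

f'(u) = 3u^2.
f(1) = -8, f'(1) = 3, so u(1) = 1 - (-8)/3 = 11/3.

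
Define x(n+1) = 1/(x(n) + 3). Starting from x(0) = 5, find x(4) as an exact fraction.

83/274

x(1) = 1/(5 + 3) = 1/8.
x(2) = 1/(1/8 + 3) = 8/25.
x(3) = 1/(8/25 + 3) = 25/83.
x(4) = 1/(25/83 + 3) = 83/274.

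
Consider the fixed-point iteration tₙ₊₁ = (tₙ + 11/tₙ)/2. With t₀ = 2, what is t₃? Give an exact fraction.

319201/96240

t₁ = (2 + 11/2)/2 = 15/4.
t₂ = (15/4 + 11/(15/4))/2 = 401/120.
t₃ = (401/120 + 11/(401/120))/2 = 319201/96240.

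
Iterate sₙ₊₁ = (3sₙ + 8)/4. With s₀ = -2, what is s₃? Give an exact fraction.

121/32

s₁ = (3·(-2) + 8)/4 = 1/2.
s₂ = (3·(1/2) + 8)/4 = 19/8.
s₃ = (3·(19/8) + 8)/4 = 121/32.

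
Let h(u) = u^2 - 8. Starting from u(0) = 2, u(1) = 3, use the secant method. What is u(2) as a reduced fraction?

14/5

h(2) = -4, h(3) = 1. u(2) = 3 - 1·(3 - 2)/(1 - (-4)) = 14/5.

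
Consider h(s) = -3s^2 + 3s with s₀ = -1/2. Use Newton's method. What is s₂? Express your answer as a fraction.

-1/80

h'(s) = -6s + 3.
h(-1/2) = -9/4, h'(-1/2) = 6, so s₁ = (-1/2) - (-9/4)/6 = -1/8.
h(-1/8) = -27/64, h'(-1/8) = 15/4, so s₂ = (-1/8) - (-27/64)/(15/4) = -1/80.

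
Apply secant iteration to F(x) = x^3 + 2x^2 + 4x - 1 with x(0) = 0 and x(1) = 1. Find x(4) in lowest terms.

F(0) = -1, F(1) = 6. x(2) = 1 - 6·(1 - 0)/(6 - (-1)) = 1/7.
F(1) = 6, F(1/7) = -132/343. x(3) = (1/7) - (-132/343)·((1/7) - 1)/((-132/343) - 6) = 71/365.
F(1/7) = -132/343, F(71/365) = -6753384/48627125. x(4) = (71/365) - (-6753384/48627125)·((71/365) - (1/7))/((-6753384/48627125) - (-132/343)) = 6952037/31078559.

6952037/31078559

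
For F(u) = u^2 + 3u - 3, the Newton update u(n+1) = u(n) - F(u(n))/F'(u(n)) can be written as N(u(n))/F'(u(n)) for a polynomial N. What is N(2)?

F'(u) = 2u + 3.
N(u) = u·F'(u) - F(u) = u·(2u + 3) - (u^2 + 3u - 3) = u^2 + 3.
N(2) = 7.

7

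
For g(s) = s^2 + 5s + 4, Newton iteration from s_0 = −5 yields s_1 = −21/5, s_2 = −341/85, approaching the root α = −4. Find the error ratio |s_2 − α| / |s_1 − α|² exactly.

5/17

s_1 − α = −21/5 − (−4) = −21/5 + 4 = −1/5, so |s_1 − α| = 1/5.
s_2 − α = −341/85 − (−4) = −341/85 + 4 = −1/85, so |s_2 − α| = 1/85.
|s_1 − α|² = 1/25.
Ratio = (1/85) / (1/25) = 5/17.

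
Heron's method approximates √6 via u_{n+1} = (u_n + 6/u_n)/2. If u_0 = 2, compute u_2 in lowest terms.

49/20

u_1 = (2 + 6/2)/2 = 5/2.
u_2 = (5/2 + 6/(5/2))/2 = 49/20.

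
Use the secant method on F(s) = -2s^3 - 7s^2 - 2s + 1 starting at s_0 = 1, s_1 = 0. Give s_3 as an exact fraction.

121/321

F(1) = -10, F(0) = 1. s_2 = 0 - 1·(0 - 1)/(1 - (-10)) = 1/11.
F(0) = 1, F(1/11) = 1010/1331. s_3 = (1/11) - (1010/1331)·((1/11) - 0)/((1010/1331) - 1) = 121/321.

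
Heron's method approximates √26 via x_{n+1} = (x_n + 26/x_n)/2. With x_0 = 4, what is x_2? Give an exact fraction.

x_1 = (4 + 26/4)/2 = 21/4.
x_2 = (21/4 + 26/(21/4))/2 = 857/168.

857/168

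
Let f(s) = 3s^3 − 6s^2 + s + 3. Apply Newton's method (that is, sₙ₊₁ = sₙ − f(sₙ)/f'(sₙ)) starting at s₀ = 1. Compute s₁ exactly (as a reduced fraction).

3/2

f'(s) = 9s^2 − 12s + 1.
f(1) = 1, f'(1) = −2, so s₁ = 1 − 1/(−2) = 3/2.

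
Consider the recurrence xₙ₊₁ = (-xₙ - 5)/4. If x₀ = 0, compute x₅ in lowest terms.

-1025/1024

x₁ = (-0 - 5)/4 = -5/4.
x₂ = (-(-5/4) - 5)/4 = -15/16.
x₃ = (-(-15/16) - 5)/4 = -65/64.
x₄ = (-(-65/64) - 5)/4 = -255/256.
x₅ = (-(-255/256) - 5)/4 = -1025/1024.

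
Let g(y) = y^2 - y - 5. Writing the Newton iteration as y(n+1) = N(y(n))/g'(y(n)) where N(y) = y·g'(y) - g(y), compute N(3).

14

g'(y) = 2y - 1.
N(y) = y·g'(y) - g(y) = y·(2y - 1) - (y^2 - y - 5) = y^2 + 5.
N(3) = 14.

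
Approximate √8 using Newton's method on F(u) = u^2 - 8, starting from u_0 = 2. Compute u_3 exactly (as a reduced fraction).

F'(u) = 2u.
F(2) = -4, F'(2) = 4, so u_1 = 2 - (-4)/4 = 3.
F(3) = 1, F'(3) = 6, so u_2 = 3 - 1/6 = 17/6.
F(17/6) = 1/36, F'(17/6) = 17/3, so u_3 = (17/6) - (1/36)/(17/3) = 577/204.

577/204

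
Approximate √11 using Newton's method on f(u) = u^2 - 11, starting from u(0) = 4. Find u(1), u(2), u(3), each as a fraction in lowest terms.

u(1) = 27/8, u(2) = 1433/432, u(3) = 4106353/1238112

f'(u) = 2u.
f(4) = 5, f'(4) = 8, so u(1) = 4 - 5/8 = 27/8.
f(27/8) = 25/64, f'(27/8) = 27/4, so u(2) = (27/8) - (25/64)/(27/4) = 1433/432.
f(1433/432) = 625/186624, f'(1433/432) = 1433/216, so u(3) = (1433/432) - (625/186624)/(1433/216) = 4106353/1238112.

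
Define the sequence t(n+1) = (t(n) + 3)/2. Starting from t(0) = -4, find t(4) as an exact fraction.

t(1) = ((-4) + 3)/2 = -1/2.
t(2) = ((-1/2) + 3)/2 = 5/4.
t(3) = ((5/4) + 3)/2 = 17/8.
t(4) = ((17/8) + 3)/2 = 41/16.

41/16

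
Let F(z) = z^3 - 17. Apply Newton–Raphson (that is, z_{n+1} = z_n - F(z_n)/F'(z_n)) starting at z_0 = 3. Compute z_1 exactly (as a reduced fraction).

F'(z) = 3z^2.
F(3) = 10, F'(3) = 27, so z_1 = 3 - 10/27 = 71/27.

71/27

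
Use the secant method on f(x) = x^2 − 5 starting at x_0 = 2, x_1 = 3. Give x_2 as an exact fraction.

f(2) = −1, f(3) = 4. x_2 = 3 − 4·(3 − 2)/(4 − (−1)) = 11/5.

11/5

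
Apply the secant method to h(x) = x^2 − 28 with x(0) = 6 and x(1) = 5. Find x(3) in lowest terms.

h(6) = 8, h(5) = −3. x(2) = 5 − (−3)·(5 − 6)/((−3) − 8) = 58/11.
h(5) = −3, h(58/11) = −24/121. x(3) = (58/11) − (−24/121)·((58/11) − 5)/((−24/121) − (−3)) = 598/113.

598/113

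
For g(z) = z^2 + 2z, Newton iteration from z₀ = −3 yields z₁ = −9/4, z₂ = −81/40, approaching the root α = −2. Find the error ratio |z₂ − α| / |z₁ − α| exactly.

z₁ − α = −9/4 − (−2) = −9/4 + 2 = −1/4, so |z₁ − α| = 1/4.
z₂ − α = −81/40 − (−2) = −81/40 + 2 = −1/40, so |z₂ − α| = 1/40.
Ratio = (1/40) / (1/4) = 1/10.

1/10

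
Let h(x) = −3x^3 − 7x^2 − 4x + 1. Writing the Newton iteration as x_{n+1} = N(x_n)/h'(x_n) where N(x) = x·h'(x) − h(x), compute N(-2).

h'(x) = −9x^2 − 14x − 4.
N(x) = x·h'(x) − h(x) = x·(−9x^2 − 14x − 4) − (−3x^3 − 7x^2 − 4x + 1) = −6x^3 − 7x^2 − 1.
N(-2) = 19.

19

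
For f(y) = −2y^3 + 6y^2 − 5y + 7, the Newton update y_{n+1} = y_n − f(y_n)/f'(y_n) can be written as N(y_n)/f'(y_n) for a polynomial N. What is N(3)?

f'(y) = −6y^2 + 12y − 5.
N(y) = y·f'(y) − f(y) = y·(−6y^2 + 12y − 5) − (−2y^3 + 6y^2 − 5y + 7) = −4y^3 + 6y^2 − 7.
N(3) = −61.

−61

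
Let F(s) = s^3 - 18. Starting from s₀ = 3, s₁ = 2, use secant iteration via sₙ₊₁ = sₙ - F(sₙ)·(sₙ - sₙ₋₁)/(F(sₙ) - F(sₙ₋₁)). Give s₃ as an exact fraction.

F(3) = 9, F(2) = -10. s₂ = 2 - (-10)·(2 - 3)/((-10) - 9) = 48/19.
F(2) = -10, F(48/19) = -12870/6859. s₃ = (48/19) - (-12870/6859)·((48/19) - 2)/((-12870/6859) - (-10)) = 7377/2786.

7377/2786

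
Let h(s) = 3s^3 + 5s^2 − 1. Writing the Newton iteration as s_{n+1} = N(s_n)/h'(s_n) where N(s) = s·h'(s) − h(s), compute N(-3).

h'(s) = 9s^2 + 10s.
N(s) = s·h'(s) − h(s) = s·(9s^2 + 10s) − (3s^3 + 5s^2 − 1) = 6s^3 + 5s^2 + 1.
N(-3) = −116.

−116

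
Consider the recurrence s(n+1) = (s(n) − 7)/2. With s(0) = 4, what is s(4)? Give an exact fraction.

s(1) = (4 − 7)/2 = −3/2.
s(2) = ((−3/2) − 7)/2 = −17/4.
s(3) = ((−17/4) − 7)/2 = −45/8.
s(4) = ((−45/8) − 7)/2 = −101/16.

−101/16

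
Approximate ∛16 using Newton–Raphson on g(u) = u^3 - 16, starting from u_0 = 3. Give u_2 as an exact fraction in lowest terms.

g'(u) = 3u^2.
g(3) = 11, g'(3) = 27, so u_1 = 3 - 11/27 = 70/27.
g(70/27) = 28072/19683, g'(70/27) = 4900/243, so u_2 = (70/27) - (28072/19683)/(4900/243) = 250232/99225.

250232/99225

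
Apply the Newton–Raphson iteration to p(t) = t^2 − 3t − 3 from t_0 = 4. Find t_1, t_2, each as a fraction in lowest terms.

t_1 = 19/5, t_2 = 436/115

p'(t) = 2t − 3.
p(4) = 1, p'(4) = 5, so t_1 = 4 − 1/5 = 19/5.
p(19/5) = 1/25, p'(19/5) = 23/5, so t_2 = (19/5) − (1/25)/(23/5) = 436/115.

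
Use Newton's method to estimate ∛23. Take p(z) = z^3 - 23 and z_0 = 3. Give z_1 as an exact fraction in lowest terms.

77/27

p'(z) = 3z^2.
p(3) = 4, p'(3) = 27, so z_1 = 3 - 4/27 = 77/27.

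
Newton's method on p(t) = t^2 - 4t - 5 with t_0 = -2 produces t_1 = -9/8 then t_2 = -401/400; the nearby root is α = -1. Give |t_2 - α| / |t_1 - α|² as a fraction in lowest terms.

4/25

t_1 - α = -9/8 - (-1) = -9/8 + 1 = -1/8, so |t_1 - α| = 1/8.
t_2 - α = -401/400 - (-1) = -401/400 + 1 = -1/400, so |t_2 - α| = 1/400.
|t_1 - α|² = 1/64.
Ratio = (1/400) / (1/64) = 4/25.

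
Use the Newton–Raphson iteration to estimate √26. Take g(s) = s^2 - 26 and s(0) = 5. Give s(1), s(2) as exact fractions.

s(1) = 51/10, s(2) = 5201/1020

g'(s) = 2s.
g(5) = -1, g'(5) = 10, so s(1) = 5 - (-1)/10 = 51/10.
g(51/10) = 1/100, g'(51/10) = 51/5, so s(2) = (51/10) - (1/100)/(51/5) = 5201/1020.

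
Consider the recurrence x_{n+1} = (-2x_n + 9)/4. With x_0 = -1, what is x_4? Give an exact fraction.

43/32

x_1 = (-2·(-1) + 9)/4 = 11/4.
x_2 = (-2·(11/4) + 9)/4 = 7/8.
x_3 = (-2·(7/8) + 9)/4 = 29/16.
x_4 = (-2·(29/16) + 9)/4 = 43/32.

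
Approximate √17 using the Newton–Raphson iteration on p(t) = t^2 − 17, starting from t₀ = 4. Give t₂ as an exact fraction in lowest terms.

p'(t) = 2t.
p(4) = −1, p'(4) = 8, so t₁ = 4 − (−1)/8 = 33/8.
p(33/8) = 1/64, p'(33/8) = 33/4, so t₂ = (33/8) − (1/64)/(33/4) = 2177/528.

2177/528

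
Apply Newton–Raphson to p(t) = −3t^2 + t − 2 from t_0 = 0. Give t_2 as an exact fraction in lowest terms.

p'(t) = −6t + 1.
p(0) = −2, p'(0) = 1, so t_1 = 0 − (−2)/1 = 2.
p(2) = −12, p'(2) = −11, so t_2 = 2 − (−12)/(−11) = 10/11.

10/11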